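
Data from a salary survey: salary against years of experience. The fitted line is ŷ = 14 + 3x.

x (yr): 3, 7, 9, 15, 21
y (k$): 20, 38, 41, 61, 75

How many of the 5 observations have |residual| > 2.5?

x=3: ŷ = 14 + 3·3 = 23; r = 20 − 23 = -3
x=7: ŷ = 14 + 3·7 = 35; r = 38 − 35 = 3
x=9: ŷ = 14 + 3·9 = 41; r = 41 − 41 = 0
x=15: ŷ = 14 + 3·15 = 59; r = 61 − 59 = 2
x=21: ŷ = 14 + 3·21 = 77; r = 75 − 77 = -2
|r| > 2.5: x=3 (|r|=3), x=7 (|r|=3) → 2

2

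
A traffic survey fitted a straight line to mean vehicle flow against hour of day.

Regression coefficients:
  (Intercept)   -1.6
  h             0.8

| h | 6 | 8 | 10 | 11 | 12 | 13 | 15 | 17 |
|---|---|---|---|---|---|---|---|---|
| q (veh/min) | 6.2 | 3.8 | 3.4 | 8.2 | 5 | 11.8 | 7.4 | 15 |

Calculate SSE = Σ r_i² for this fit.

h=6: q̂ = -1.6 + 0.8·6 = 3.2; r = 6.2 − 3.2 = 3
h=8: q̂ = -1.6 + 0.8·8 = 4.8; r = 3.8 − 4.8 = -1
h=10: q̂ = -1.6 + 0.8·10 = 6.4; r = 3.4 − 6.4 = -3
h=11: q̂ = -1.6 + 0.8·11 = 7.2; r = 8.2 − 7.2 = 1
h=12: q̂ = -1.6 + 0.8·12 = 8; r = 5 − 8 = -3
h=13: q̂ = -1.6 + 0.8·13 = 8.8; r = 11.8 − 8.8 = 3
h=15: q̂ = -1.6 + 0.8·15 = 10.4; r = 7.4 − 10.4 = -3
h=17: q̂ = -1.6 + 0.8·17 = 12; r = 15 − 12 = 3
SSE = 9 + 1 + 9 + 1 + 9 + 9 + 9 + 9 = 56

SSE = 56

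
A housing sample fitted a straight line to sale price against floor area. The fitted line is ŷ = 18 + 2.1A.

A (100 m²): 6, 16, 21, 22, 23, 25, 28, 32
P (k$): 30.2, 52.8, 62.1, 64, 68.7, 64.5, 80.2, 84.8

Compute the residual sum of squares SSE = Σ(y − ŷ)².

A=6: ŷ = 18 + 2.1·6 = 30.6; r = 30.2 − 30.6 = -0.4
A=16: ŷ = 18 + 2.1·16 = 51.6; r = 52.8 − 51.6 = 1.2
A=21: ŷ = 18 + 2.1·21 = 62.1; r = 62.1 − 62.1 = 0
A=22: ŷ = 18 + 2.1·22 = 64.2; r = 64 − 64.2 = -0.2
A=23: ŷ = 18 + 2.1·23 = 66.3; r = 68.7 − 66.3 = 2.4
A=25: ŷ = 18 + 2.1·25 = 70.5; r = 64.5 − 70.5 = -6
A=28: ŷ = 18 + 2.1·28 = 76.8; r = 80.2 − 76.8 = 3.4
A=32: ŷ = 18 + 2.1·32 = 85.2; r = 84.8 − 85.2 = -0.4
SSE = 0.16 + 1.44 + 0 + 0.04 + 5.76 + 36 + 11.56 + 0.16 = 55.12

SSE = 55.12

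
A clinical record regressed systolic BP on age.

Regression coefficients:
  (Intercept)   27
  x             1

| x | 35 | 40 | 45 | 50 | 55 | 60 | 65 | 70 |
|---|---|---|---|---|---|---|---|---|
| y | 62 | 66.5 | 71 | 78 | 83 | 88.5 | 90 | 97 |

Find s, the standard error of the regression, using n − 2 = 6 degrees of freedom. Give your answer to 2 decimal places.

x=35: ŷ = 27 + 35 = 62; e = 62 − 62 = 0
x=40: ŷ = 27 + 40 = 67; e = 66.5 − 67 = -0.5
x=45: ŷ = 27 + 45 = 72; e = 71 − 72 = -1
x=50: ŷ = 27 + 50 = 77; e = 78 − 77 = 1
x=55: ŷ = 27 + 55 = 82; e = 83 − 82 = 1
x=60: ŷ = 27 + 60 = 87; e = 88.5 − 87 = 1.5
x=65: ŷ = 27 + 65 = 92; e = 90 − 92 = -2
x=70: ŷ = 27 + 70 = 97; e = 97 − 97 = 0
SSE = 0 + 0.25 + 1 + 1 + 1 + 2.25 + 4 + 0 = 9.5
s = √(9.5/6) = √1.58333 ≈ 1.26

s = 1.26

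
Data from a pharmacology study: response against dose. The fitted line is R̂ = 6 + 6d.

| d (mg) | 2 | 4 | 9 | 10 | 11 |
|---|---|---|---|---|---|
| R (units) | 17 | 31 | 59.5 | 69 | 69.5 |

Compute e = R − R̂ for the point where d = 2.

R̂ = 6 + 6·2 = 18
e = 17 − 18 = -1

e = -1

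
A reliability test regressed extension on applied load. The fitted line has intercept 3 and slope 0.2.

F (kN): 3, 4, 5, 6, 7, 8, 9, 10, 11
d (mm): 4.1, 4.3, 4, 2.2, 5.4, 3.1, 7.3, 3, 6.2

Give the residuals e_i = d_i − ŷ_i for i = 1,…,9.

F=3: ŷ = 3 + 0.2·3 = 3.6; e = 4.1 − 3.6 = 0.5
F=4: ŷ = 3 + 0.2·4 = 3.8; e = 4.3 − 3.8 = 0.5
F=5: ŷ = 3 + 0.2·5 = 4; e = 4 − 4 = 0
F=6: ŷ = 3 + 0.2·6 = 4.2; e = 2.2 − 4.2 = -2
F=7: ŷ = 3 + 0.2·7 = 4.4; e = 5.4 − 4.4 = 1
F=8: ŷ = 3 + 0.2·8 = 4.6; e = 3.1 − 4.6 = -1.5
F=9: ŷ = 3 + 0.2·9 = 4.8; e = 7.3 − 4.8 = 2.5
F=10: ŷ = 3 + 0.2·10 = 5; e = 3 − 5 = -2
F=11: ŷ = 3 + 0.2·11 = 5.2; e = 6.2 − 5.2 = 1

0.5, 0.5, 0, -2, 1, -1.5, 2.5, -2, 1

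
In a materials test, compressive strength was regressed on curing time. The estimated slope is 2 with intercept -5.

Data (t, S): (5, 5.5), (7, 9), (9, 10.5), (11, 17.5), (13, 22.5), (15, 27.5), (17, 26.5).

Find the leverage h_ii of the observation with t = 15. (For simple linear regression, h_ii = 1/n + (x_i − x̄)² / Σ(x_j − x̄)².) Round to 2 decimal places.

t̄ = (5 + 7 + 9 + 11 + 13 + 15 + 17)/7 = 11
Σ(t − t̄)² = 36 + 16 + 4 + 0 + 4 + 16 + 36 = 112
h = 1/7 + (4)²/112 = 0.142857 + 0.142857 = 0.29

h = 0.29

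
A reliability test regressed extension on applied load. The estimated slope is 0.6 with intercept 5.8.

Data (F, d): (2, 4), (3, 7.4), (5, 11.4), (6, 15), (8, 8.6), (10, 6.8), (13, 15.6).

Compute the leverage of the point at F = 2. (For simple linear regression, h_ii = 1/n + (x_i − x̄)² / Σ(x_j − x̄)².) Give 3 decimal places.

h = 0.386

F̄ = (2 + 3 + 5 + 6 + 8 + 10 + 13)/7 = 6.71429
Σ(F − F̄)² = 22.2245 + 13.7959 + 2.93878 + 0.510204 + 1.65306 + 10.7959 + 39.5102 = 91.4286
h = 1/7 + (-4.71429)²/91.4286 = 0.142857 + 0.24308 = 0.386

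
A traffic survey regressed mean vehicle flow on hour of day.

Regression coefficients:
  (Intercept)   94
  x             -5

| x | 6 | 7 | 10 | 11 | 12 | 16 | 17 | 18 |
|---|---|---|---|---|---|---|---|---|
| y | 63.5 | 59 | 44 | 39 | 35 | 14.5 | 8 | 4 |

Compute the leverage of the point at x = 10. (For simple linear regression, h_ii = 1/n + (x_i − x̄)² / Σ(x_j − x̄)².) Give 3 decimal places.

x̄ = (6 + 7 + 10 + 11 + 12 + 16 + 17 + 18)/8 = 12.125
Σ(x − x̄)² = 37.5156 + 26.2656 + 4.51562 + 1.26562 + 0.015625 + 15.0156 + 23.7656 + 34.5156 = 142.875
h = 1/8 + (-2.125)²/142.875 = 0.125 + 0.0316054 = 0.157

h = 0.157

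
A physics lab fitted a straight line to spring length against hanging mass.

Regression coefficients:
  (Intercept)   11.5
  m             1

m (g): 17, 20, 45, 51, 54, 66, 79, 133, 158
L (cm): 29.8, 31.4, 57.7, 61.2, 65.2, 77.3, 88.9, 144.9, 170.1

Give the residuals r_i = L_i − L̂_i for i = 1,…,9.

m=17: L̂ = 11.5 + 17 = 28.5; r = 29.8 − 28.5 = 1.3
m=20: L̂ = 11.5 + 20 = 31.5; r = 31.4 − 31.5 = -0.1
m=45: L̂ = 11.5 + 45 = 56.5; r = 57.7 − 56.5 = 1.2
m=51: L̂ = 11.5 + 51 = 62.5; r = 61.2 − 62.5 = -1.3
m=54: L̂ = 11.5 + 54 = 65.5; r = 65.2 − 65.5 = -0.3
m=66: L̂ = 11.5 + 66 = 77.5; r = 77.3 − 77.5 = -0.2
m=79: L̂ = 11.5 + 79 = 90.5; r = 88.9 − 90.5 = -1.6
m=133: L̂ = 11.5 + 133 = 144.5; r = 144.9 − 144.5 = 0.4
m=158: L̂ = 11.5 + 158 = 169.5; r = 170.1 − 169.5 = 0.6

1.3, -0.1, 1.2, -1.3, -0.3, -0.2, -1.6, 0.4, 0.6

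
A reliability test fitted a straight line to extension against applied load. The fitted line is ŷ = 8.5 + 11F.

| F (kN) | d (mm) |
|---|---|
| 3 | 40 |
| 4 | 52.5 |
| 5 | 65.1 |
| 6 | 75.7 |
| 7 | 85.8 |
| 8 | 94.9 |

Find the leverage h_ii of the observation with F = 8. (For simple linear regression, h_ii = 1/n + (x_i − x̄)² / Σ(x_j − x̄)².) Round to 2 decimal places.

h = 0.52

F̄ = (3 + 4 + 5 + 6 + 7 + 8)/6 = 5.5
Σ(F − F̄)² = 6.25 + 2.25 + 0.25 + 0.25 + 2.25 + 6.25 = 17.5
h = 1/6 + (2.5)²/17.5 = 0.166667 + 0.357143 = 0.52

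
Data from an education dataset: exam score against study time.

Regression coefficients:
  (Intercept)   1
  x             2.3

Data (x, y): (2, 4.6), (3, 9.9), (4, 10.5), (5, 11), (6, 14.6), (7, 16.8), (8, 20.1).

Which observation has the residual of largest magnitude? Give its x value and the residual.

x = 3, r = 2

x=2: ŷ = 1 + 2.3·2 = 5.6; r = 4.6 − 5.6 = -1
x=3: ŷ = 1 + 2.3·3 = 7.9; r = 9.9 − 7.9 = 2
x=4: ŷ = 1 + 2.3·4 = 10.2; r = 10.5 − 10.2 = 0.3
x=5: ŷ = 1 + 2.3·5 = 12.5; r = 11 − 12.5 = -1.5
x=6: ŷ = 1 + 2.3·6 = 14.8; r = 14.6 − 14.8 = -0.2
x=7: ŷ = 1 + 2.3·7 = 17.1; r = 16.8 − 17.1 = -0.3
x=8: ŷ = 1 + 2.3·8 = 19.4; r = 20.1 − 19.4 = 0.7
Largest |r| is 2 at x = 3, residual 2.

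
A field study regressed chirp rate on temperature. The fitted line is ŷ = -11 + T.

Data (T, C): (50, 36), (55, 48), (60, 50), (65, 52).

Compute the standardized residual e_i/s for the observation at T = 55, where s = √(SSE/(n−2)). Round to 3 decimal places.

1.033

T=50: ŷ = -11 + 50 = 39; e = 36 − 39 = -3
T=55: ŷ = -11 + 55 = 44; e = 48 − 44 = 4
T=60: ŷ = -11 + 60 = 49; e = 50 − 49 = 1
T=65: ŷ = -11 + 65 = 54; e = 52 − 54 = -2
SSE = 9 + 16 + 1 + 4 = 30
s = √(30/2) = 3.87298
e/s = 4 / 3.87298 = 1.033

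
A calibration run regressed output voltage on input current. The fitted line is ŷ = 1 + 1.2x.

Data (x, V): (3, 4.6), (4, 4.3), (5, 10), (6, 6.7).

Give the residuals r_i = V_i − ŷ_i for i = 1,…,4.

x=3: ŷ = 1 + 1.2·3 = 4.6; r = 4.6 − 4.6 = 0
x=4: ŷ = 1 + 1.2·4 = 5.8; r = 4.3 − 5.8 = -1.5
x=5: ŷ = 1 + 1.2·5 = 7; r = 10 − 7 = 3
x=6: ŷ = 1 + 1.2·6 = 8.2; r = 6.7 − 8.2 = -1.5

0, -1.5, 3, -1.5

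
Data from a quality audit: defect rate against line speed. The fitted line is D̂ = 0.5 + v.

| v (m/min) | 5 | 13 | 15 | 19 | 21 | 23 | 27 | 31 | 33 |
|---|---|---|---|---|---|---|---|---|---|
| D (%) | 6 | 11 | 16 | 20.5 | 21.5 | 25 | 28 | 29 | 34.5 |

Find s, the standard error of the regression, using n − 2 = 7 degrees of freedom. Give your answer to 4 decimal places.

s = 1.5811

v=5: D̂ = 0.5 + 5 = 5.5; e = 6 − 5.5 = 0.5
v=13: D̂ = 0.5 + 13 = 13.5; e = 11 − 13.5 = -2.5
v=15: D̂ = 0.5 + 15 = 15.5; e = 16 − 15.5 = 0.5
v=19: D̂ = 0.5 + 19 = 19.5; e = 20.5 − 19.5 = 1
v=21: D̂ = 0.5 + 21 = 21.5; e = 21.5 − 21.5 = 0
v=23: D̂ = 0.5 + 23 = 23.5; e = 25 − 23.5 = 1.5
v=27: D̂ = 0.5 + 27 = 27.5; e = 28 − 27.5 = 0.5
v=31: D̂ = 0.5 + 31 = 31.5; e = 29 − 31.5 = -2.5
v=33: D̂ = 0.5 + 33 = 33.5; e = 34.5 − 33.5 = 1
SSE = 0.25 + 6.25 + 0.25 + 1 + 0 + 2.25 + 0.25 + 6.25 + 1 = 17.5
s = √(17.5/7) = √2.5 ≈ 1.5811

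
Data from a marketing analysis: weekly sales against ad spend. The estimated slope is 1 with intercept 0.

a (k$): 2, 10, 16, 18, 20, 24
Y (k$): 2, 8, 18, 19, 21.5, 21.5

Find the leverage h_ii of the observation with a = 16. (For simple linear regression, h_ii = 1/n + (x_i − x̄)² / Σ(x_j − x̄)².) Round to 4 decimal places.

h = 0.1699

ā = (2 + 10 + 16 + 18 + 20 + 24)/6 = 15
Σ(a − ā)² = 169 + 25 + 1 + 9 + 25 + 81 = 310
h = 1/6 + (1)²/310 = 0.166667 + 0.00322581 = 0.1699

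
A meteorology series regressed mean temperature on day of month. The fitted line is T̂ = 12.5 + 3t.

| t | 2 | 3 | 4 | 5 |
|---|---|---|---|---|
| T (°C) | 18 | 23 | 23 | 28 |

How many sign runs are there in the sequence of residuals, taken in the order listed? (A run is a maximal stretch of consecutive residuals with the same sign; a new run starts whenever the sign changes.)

t=2: T̂ = 12.5 + 3·2 = 18.5; r = 18 − 18.5 = -0.5
t=3: T̂ = 12.5 + 3·3 = 21.5; r = 23 − 21.5 = 1.5
t=4: T̂ = 12.5 + 3·4 = 24.5; r = 23 − 24.5 = -1.5
t=5: T̂ = 12.5 + 3·5 = 27.5; r = 28 − 27.5 = 0.5
Signs: − + − +
Runs: −×1, +×1, −×1, +×1 → 4

4 runs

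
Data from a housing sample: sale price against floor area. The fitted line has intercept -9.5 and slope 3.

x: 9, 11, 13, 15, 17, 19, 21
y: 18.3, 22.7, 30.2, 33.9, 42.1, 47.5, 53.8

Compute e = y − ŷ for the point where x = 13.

e = 0.7

ŷ = -9.5 + 3·13 = 29.5
e = 30.2 − 29.5 = 0.7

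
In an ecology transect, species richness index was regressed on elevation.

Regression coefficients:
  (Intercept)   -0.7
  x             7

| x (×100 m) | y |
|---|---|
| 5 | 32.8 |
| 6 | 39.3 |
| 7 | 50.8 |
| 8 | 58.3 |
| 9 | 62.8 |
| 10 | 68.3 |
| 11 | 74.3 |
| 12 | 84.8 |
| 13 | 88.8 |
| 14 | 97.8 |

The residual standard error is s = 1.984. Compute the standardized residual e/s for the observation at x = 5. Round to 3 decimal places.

ŷ = -0.7 + 7·5 = 34.3
e = 32.8 − 34.3 = -1.5
e/s = -1.5 / 1.984 = -0.756

-0.756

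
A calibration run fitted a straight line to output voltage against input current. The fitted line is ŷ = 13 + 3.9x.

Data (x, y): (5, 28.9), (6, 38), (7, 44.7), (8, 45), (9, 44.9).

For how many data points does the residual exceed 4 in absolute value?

x=5: ŷ = 13 + 3.9·5 = 32.5; r = 28.9 − 32.5 = -3.6
x=6: ŷ = 13 + 3.9·6 = 36.4; r = 38 − 36.4 = 1.6
x=7: ŷ = 13 + 3.9·7 = 40.3; r = 44.7 − 40.3 = 4.4
x=8: ŷ = 13 + 3.9·8 = 44.2; r = 45 − 44.2 = 0.8
x=9: ŷ = 13 + 3.9·9 = 48.1; r = 44.9 − 48.1 = -3.2
|r| > 4: x=7 (|r|=4.4) → 1

1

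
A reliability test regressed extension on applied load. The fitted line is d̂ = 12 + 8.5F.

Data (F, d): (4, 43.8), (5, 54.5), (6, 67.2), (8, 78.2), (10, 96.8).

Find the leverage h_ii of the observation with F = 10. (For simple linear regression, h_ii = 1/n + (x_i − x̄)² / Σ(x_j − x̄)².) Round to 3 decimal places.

h = 0.698

F̄ = (4 + 5 + 6 + 8 + 10)/5 = 6.6
Σ(F − F̄)² = 6.76 + 2.56 + 0.36 + 1.96 + 11.56 = 23.2
h = 1/5 + (3.4)²/23.2 = 0.2 + 0.498276 = 0.698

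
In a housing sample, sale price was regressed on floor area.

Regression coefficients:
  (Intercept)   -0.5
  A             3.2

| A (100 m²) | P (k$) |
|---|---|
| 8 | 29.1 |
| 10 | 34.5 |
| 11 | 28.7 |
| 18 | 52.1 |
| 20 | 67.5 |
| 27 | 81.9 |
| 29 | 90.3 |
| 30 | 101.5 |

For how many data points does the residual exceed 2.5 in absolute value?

A=8: ŷ = -0.5 + 3.2·8 = 25.1; r = 29.1 − 25.1 = 4
A=10: ŷ = -0.5 + 3.2·10 = 31.5; r = 34.5 − 31.5 = 3
A=11: ŷ = -0.5 + 3.2·11 = 34.7; r = 28.7 − 34.7 = -6
A=18: ŷ = -0.5 + 3.2·18 = 57.1; r = 52.1 − 57.1 = -5
A=20: ŷ = -0.5 + 3.2·20 = 63.5; r = 67.5 − 63.5 = 4
A=27: ŷ = -0.5 + 3.2·27 = 85.9; r = 81.9 − 85.9 = -4
A=29: ŷ = -0.5 + 3.2·29 = 92.3; r = 90.3 − 92.3 = -2
A=30: ŷ = -0.5 + 3.2·30 = 95.5; r = 101.5 − 95.5 = 6
|r| > 2.5: A=8 (|r|=4), A=10 (|r|=3), A=11 (|r|=6), A=18 (|r|=5), A=20 (|r|=4), A=27 (|r|=4), A=30 (|r|=6) → 7

7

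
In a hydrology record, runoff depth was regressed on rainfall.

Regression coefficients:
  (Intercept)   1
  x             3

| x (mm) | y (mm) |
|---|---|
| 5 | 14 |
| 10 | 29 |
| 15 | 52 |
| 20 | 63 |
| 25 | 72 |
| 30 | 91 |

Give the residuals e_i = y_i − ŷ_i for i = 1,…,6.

-2, -2, 6, 2, -4, 0

x=5: ŷ = 1 + 3·5 = 16; e = 14 − 16 = -2
x=10: ŷ = 1 + 3·10 = 31; e = 29 − 31 = -2
x=15: ŷ = 1 + 3·15 = 46; e = 52 − 46 = 6
x=20: ŷ = 1 + 3·20 = 61; e = 63 − 61 = 2
x=25: ŷ = 1 + 3·25 = 76; e = 72 − 76 = -4
x=30: ŷ = 1 + 3·30 = 91; e = 91 − 91 = 0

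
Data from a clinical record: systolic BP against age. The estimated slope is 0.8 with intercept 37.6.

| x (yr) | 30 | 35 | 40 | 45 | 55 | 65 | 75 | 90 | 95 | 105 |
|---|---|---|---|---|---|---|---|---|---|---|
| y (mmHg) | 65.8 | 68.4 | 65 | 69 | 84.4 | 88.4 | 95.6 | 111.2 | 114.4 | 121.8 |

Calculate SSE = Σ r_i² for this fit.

x=30: ŷ = 37.6 + 0.8·30 = 61.6; r = 65.8 − 61.6 = 4.2
x=35: ŷ = 37.6 + 0.8·35 = 65.6; r = 68.4 − 65.6 = 2.8
x=40: ŷ = 37.6 + 0.8·40 = 69.6; r = 65 − 69.6 = -4.6
x=45: ŷ = 37.6 + 0.8·45 = 73.6; r = 69 − 73.6 = -4.6
x=55: ŷ = 37.6 + 0.8·55 = 81.6; r = 84.4 − 81.6 = 2.8
x=65: ŷ = 37.6 + 0.8·65 = 89.6; r = 88.4 − 89.6 = -1.2
x=75: ŷ = 37.6 + 0.8·75 = 97.6; r = 95.6 − 97.6 = -2
x=90: ŷ = 37.6 + 0.8·90 = 109.6; r = 111.2 − 109.6 = 1.6
x=95: ŷ = 37.6 + 0.8·95 = 113.6; r = 114.4 − 113.6 = 0.8
x=105: ŷ = 37.6 + 0.8·105 = 121.6; r = 121.8 − 121.6 = 0.2
SSE = 17.64 + 7.84 + 21.16 + 21.16 + 7.84 + 1.44 + 4 + 2.56 + 0.64 + 0.04 = 84.32

SSE = 84.32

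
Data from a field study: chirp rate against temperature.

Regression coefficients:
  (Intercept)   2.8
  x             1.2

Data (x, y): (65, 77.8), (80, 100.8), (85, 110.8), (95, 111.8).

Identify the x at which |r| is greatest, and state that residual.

x=65: ŷ = 2.8 + 1.2·65 = 80.8; r = 77.8 − 80.8 = -3
x=80: ŷ = 2.8 + 1.2·80 = 98.8; r = 100.8 − 98.8 = 2
x=85: ŷ = 2.8 + 1.2·85 = 104.8; r = 110.8 − 104.8 = 6
x=95: ŷ = 2.8 + 1.2·95 = 116.8; r = 111.8 − 116.8 = -5
Largest |r| is 6 at x = 85, residual 6.

x = 85, r = 6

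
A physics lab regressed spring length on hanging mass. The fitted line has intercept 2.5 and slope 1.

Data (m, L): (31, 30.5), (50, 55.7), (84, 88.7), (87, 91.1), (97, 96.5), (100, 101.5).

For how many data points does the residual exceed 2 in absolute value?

4

m=31: ŷ = 2.5 + 31 = 33.5; e = 30.5 − 33.5 = -3
m=50: ŷ = 2.5 + 50 = 52.5; e = 55.7 − 52.5 = 3.2
m=84: ŷ = 2.5 + 84 = 86.5; e = 88.7 − 86.5 = 2.2
m=87: ŷ = 2.5 + 87 = 89.5; e = 91.1 − 89.5 = 1.6
m=97: ŷ = 2.5 + 97 = 99.5; e = 96.5 − 99.5 = -3
m=100: ŷ = 2.5 + 100 = 102.5; e = 101.5 − 102.5 = -1
|e| > 2: m=31 (|e|=3), m=50 (|e|=3.2), m=84 (|e|=2.2), m=97 (|e|=3) → 4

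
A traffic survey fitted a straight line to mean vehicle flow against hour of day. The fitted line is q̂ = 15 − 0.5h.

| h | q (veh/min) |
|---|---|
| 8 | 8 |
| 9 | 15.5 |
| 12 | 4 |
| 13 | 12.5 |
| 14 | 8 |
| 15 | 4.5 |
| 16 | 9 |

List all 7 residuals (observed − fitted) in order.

h=8: q̂ = 15 − 0.5·8 = 11; e = 8 − 11 = -3
h=9: q̂ = 15 − 0.5·9 = 10.5; e = 15.5 − 10.5 = 5
h=12: q̂ = 15 − 0.5·12 = 9; e = 4 − 9 = -5
h=13: q̂ = 15 − 0.5·13 = 8.5; e = 12.5 − 8.5 = 4
h=14: q̂ = 15 − 0.5·14 = 8; e = 8 − 8 = 0
h=15: q̂ = 15 − 0.5·15 = 7.5; e = 4.5 − 7.5 = -3
h=16: q̂ = 15 − 0.5·16 = 7; e = 9 − 7 = 2

-3, 5, -5, 4, 0, -3, 2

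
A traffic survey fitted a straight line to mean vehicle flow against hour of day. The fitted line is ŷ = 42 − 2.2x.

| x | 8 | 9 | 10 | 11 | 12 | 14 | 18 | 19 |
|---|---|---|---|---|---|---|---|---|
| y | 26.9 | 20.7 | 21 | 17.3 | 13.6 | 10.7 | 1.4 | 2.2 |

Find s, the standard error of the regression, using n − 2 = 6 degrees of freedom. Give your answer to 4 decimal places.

x=8: ŷ = 42 − 2.2·8 = 24.4; r = 26.9 − 24.4 = 2.5
x=9: ŷ = 42 − 2.2·9 = 22.2; r = 20.7 − 22.2 = -1.5
x=10: ŷ = 42 − 2.2·10 = 20; r = 21 − 20 = 1
x=11: ŷ = 42 − 2.2·11 = 17.8; r = 17.3 − 17.8 = -0.5
x=12: ŷ = 42 − 2.2·12 = 15.6; r = 13.6 − 15.6 = -2
x=14: ŷ = 42 − 2.2·14 = 11.2; r = 10.7 − 11.2 = -0.5
x=18: ŷ = 42 − 2.2·18 = 2.4; r = 1.4 − 2.4 = -1
x=19: ŷ = 42 − 2.2·19 = 0.2; r = 2.2 − 0.2 = 2
SSE = 6.25 + 2.25 + 1 + 0.25 + 4 + 0.25 + 1 + 4 = 19
s = √(19/6) = √3.16667 ≈ 1.7795

s = 1.7795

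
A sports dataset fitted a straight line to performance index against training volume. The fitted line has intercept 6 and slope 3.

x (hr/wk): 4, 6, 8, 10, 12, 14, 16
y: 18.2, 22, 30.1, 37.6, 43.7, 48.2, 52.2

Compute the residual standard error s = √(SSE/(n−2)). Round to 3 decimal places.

x=4: ŷ = 6 + 3·4 = 18; r = 18.2 − 18 = 0.2
x=6: ŷ = 6 + 3·6 = 24; r = 22 − 24 = -2
x=8: ŷ = 6 + 3·8 = 30; r = 30.1 − 30 = 0.1
x=10: ŷ = 6 + 3·10 = 36; r = 37.6 − 36 = 1.6
x=12: ŷ = 6 + 3·12 = 42; r = 43.7 − 42 = 1.7
x=14: ŷ = 6 + 3·14 = 48; r = 48.2 − 48 = 0.2
x=16: ŷ = 6 + 3·16 = 54; r = 52.2 − 54 = -1.8
SSE = 0.04 + 4 + 0.01 + 2.56 + 2.89 + 0.04 + 3.24 = 12.78
s = √(12.78/5) = √2.556 ≈ 1.599

s = 1.599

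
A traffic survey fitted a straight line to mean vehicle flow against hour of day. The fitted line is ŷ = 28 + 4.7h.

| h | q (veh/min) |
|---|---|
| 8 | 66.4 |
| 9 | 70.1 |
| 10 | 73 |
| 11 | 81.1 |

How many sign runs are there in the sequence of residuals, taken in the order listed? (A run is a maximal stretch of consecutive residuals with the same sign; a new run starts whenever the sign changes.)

3 runs

h=8: ŷ = 28 + 4.7·8 = 65.6; r = 66.4 − 65.6 = 0.8
h=9: ŷ = 28 + 4.7·9 = 70.3; r = 70.1 − 70.3 = -0.2
h=10: ŷ = 28 + 4.7·10 = 75; r = 73 − 75 = -2
h=11: ŷ = 28 + 4.7·11 = 79.7; r = 81.1 − 79.7 = 1.4
Signs: + − − +
Runs: +×1, −×2, +×1 → 3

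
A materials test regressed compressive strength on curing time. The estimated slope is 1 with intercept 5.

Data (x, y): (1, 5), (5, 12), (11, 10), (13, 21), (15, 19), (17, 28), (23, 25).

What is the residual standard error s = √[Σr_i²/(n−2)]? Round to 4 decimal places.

s = 4.3818

x=1: ŷ = 5 + 1 = 6; r = 5 − 6 = -1
x=5: ŷ = 5 + 5 = 10; r = 12 − 10 = 2
x=11: ŷ = 5 + 11 = 16; r = 10 − 16 = -6
x=13: ŷ = 5 + 13 = 18; r = 21 − 18 = 3
x=15: ŷ = 5 + 15 = 20; r = 19 − 20 = -1
x=17: ŷ = 5 + 17 = 22; r = 28 − 22 = 6
x=23: ŷ = 5 + 23 = 28; r = 25 − 28 = -3
SSE = 1 + 4 + 36 + 9 + 1 + 36 + 9 = 96
s = √(96/5) = √19.2 ≈ 4.3818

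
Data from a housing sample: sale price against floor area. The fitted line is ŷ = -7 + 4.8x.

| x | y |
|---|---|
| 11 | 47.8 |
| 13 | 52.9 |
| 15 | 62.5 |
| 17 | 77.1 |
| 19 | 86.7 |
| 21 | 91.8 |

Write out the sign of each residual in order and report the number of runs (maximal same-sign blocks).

x=11: ŷ = -7 + 4.8·11 = 45.8; r = 47.8 − 45.8 = 2
x=13: ŷ = -7 + 4.8·13 = 55.4; r = 52.9 − 55.4 = -2.5
x=15: ŷ = -7 + 4.8·15 = 65; r = 62.5 − 65 = -2.5
x=17: ŷ = -7 + 4.8·17 = 74.6; r = 77.1 − 74.6 = 2.5
x=19: ŷ = -7 + 4.8·19 = 84.2; r = 86.7 − 84.2 = 2.5
x=21: ŷ = -7 + 4.8·21 = 93.8; r = 91.8 − 93.8 = -2
Signs: + − − + + −
Runs: +×1, −×2, +×2, −×1 → 4

4 runs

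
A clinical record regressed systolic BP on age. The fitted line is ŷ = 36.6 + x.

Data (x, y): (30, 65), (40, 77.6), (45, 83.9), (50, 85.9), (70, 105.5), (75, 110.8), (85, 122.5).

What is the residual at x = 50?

ŷ = 36.6 + 50 = 86.6
e = 85.9 − 86.6 = -0.7

e = -0.7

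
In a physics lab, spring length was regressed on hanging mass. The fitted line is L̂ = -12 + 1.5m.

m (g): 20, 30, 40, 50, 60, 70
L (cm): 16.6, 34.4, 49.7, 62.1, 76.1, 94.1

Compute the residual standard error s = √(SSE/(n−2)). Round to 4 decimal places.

m=20: L̂ = -12 + 1.5·20 = 18; e = 16.6 − 18 = -1.4
m=30: L̂ = -12 + 1.5·30 = 33; e = 34.4 − 33 = 1.4
m=40: L̂ = -12 + 1.5·40 = 48; e = 49.7 − 48 = 1.7
m=50: L̂ = -12 + 1.5·50 = 63; e = 62.1 − 63 = -0.9
m=60: L̂ = -12 + 1.5·60 = 78; e = 76.1 − 78 = -1.9
m=70: L̂ = -12 + 1.5·70 = 93; e = 94.1 − 93 = 1.1
SSE = 1.96 + 1.96 + 2.89 + 0.81 + 3.61 + 1.21 = 12.44
s = √(12.44/4) = √3.11 ≈ 1.7635

s = 1.7635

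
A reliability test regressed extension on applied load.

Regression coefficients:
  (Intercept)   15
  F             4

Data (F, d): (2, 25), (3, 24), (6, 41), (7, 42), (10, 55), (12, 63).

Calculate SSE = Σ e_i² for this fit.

F=2: ŷ = 15 + 4·2 = 23; e = 25 − 23 = 2
F=3: ŷ = 15 + 4·3 = 27; e = 24 − 27 = -3
F=6: ŷ = 15 + 4·6 = 39; e = 41 − 39 = 2
F=7: ŷ = 15 + 4·7 = 43; e = 42 − 43 = -1
F=10: ŷ = 15 + 4·10 = 55; e = 55 − 55 = 0
F=12: ŷ = 15 + 4·12 = 63; e = 63 − 63 = 0
SSE = 4 + 9 + 4 + 1 + 0 + 0 = 18

SSE = 18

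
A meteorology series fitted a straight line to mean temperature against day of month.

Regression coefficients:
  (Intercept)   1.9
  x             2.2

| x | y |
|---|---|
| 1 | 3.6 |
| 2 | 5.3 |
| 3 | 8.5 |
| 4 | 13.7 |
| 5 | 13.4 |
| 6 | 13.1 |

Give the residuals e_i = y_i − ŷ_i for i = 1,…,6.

-0.5, -1, 0, 3, 0.5, -2

x=1: ŷ = 1.9 + 2.2·1 = 4.1; e = 3.6 − 4.1 = -0.5
x=2: ŷ = 1.9 + 2.2·2 = 6.3; e = 5.3 − 6.3 = -1
x=3: ŷ = 1.9 + 2.2·3 = 8.5; e = 8.5 − 8.5 = 0
x=4: ŷ = 1.9 + 2.2·4 = 10.7; e = 13.7 − 10.7 = 3
x=5: ŷ = 1.9 + 2.2·5 = 12.9; e = 13.4 − 12.9 = 0.5
x=6: ŷ = 1.9 + 2.2·6 = 15.1; e = 13.1 − 15.1 = -2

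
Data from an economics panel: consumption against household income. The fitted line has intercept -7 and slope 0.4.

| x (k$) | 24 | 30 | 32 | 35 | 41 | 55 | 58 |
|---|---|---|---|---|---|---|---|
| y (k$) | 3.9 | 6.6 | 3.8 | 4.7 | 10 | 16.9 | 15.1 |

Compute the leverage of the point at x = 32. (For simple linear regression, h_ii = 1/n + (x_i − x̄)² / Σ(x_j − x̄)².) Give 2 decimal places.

h = 0.20

x̄ = (24 + 30 + 32 + 35 + 41 + 55 + 58)/7 = 39.2857
Σ(x − x̄)² = 233.653 + 86.2245 + 53.0816 + 18.3673 + 2.93878 + 246.939 + 350.224 = 991.429
h = 1/7 + (-7.28571)²/991.429 = 0.142857 + 0.0535406 = 0.20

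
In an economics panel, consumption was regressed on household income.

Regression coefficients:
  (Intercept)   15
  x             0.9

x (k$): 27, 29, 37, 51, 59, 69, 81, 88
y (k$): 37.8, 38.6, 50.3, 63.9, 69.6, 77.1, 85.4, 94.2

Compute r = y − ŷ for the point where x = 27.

ŷ = 15 + 0.9·27 = 39.3
r = 37.8 − 39.3 = -1.5

r = -1.5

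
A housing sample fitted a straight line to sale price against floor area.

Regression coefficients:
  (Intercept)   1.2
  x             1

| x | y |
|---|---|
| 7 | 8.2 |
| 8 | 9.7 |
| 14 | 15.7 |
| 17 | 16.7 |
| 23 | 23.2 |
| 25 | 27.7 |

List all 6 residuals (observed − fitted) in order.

0, 0.5, 0.5, -1.5, -1, 1.5

x=7: ŷ = 1.2 + 7 = 8.2; e = 8.2 − 8.2 = 0
x=8: ŷ = 1.2 + 8 = 9.2; e = 9.7 − 9.2 = 0.5
x=14: ŷ = 1.2 + 14 = 15.2; e = 15.7 − 15.2 = 0.5
x=17: ŷ = 1.2 + 17 = 18.2; e = 16.7 − 18.2 = -1.5
x=23: ŷ = 1.2 + 23 = 24.2; e = 23.2 − 24.2 = -1
x=25: ŷ = 1.2 + 25 = 26.2; e = 27.7 − 26.2 = 1.5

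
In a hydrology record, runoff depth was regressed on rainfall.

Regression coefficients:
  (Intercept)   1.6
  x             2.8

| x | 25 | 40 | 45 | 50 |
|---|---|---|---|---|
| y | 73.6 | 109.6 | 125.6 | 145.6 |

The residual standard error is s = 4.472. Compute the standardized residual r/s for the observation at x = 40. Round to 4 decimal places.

-0.8945

ŷ = 1.6 + 2.8·40 = 113.6
r = 109.6 − 113.6 = -4
r/s = -4 / 4.472 = -0.8945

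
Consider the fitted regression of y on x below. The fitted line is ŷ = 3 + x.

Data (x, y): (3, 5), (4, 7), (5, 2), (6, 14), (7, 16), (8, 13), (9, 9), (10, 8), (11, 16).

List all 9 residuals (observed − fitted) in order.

-1, 0, -6, 5, 6, 2, -3, -5, 2

x=3: ŷ = 3 + 3 = 6; e = 5 − 6 = -1
x=4: ŷ = 3 + 4 = 7; e = 7 − 7 = 0
x=5: ŷ = 3 + 5 = 8; e = 2 − 8 = -6
x=6: ŷ = 3 + 6 = 9; e = 14 − 9 = 5
x=7: ŷ = 3 + 7 = 10; e = 16 − 10 = 6
x=8: ŷ = 3 + 8 = 11; e = 13 − 11 = 2
x=9: ŷ = 3 + 9 = 12; e = 9 − 12 = -3
x=10: ŷ = 3 + 10 = 13; e = 8 − 13 = -5
x=11: ŷ = 3 + 11 = 14; e = 16 − 14 = 2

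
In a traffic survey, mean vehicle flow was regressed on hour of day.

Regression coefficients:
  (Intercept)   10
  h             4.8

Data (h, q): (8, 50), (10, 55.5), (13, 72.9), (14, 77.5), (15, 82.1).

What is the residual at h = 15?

ŷ = 10 + 4.8·15 = 82
r = 82.1 − 82 = 0.1

r = 0.1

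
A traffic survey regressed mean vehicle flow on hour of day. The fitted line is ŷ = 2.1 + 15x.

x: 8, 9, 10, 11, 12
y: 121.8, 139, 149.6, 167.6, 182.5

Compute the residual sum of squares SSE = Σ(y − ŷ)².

x=8: ŷ = 2.1 + 15·8 = 122.1; r = 121.8 − 122.1 = -0.3
x=9: ŷ = 2.1 + 15·9 = 137.1; r = 139 − 137.1 = 1.9
x=10: ŷ = 2.1 + 15·10 = 152.1; r = 149.6 − 152.1 = -2.5
x=11: ŷ = 2.1 + 15·11 = 167.1; r = 167.6 − 167.1 = 0.5
x=12: ŷ = 2.1 + 15·12 = 182.1; r = 182.5 − 182.1 = 0.4
SSE = 0.09 + 3.61 + 6.25 + 0.25 + 0.16 = 10.36

SSE = 10.36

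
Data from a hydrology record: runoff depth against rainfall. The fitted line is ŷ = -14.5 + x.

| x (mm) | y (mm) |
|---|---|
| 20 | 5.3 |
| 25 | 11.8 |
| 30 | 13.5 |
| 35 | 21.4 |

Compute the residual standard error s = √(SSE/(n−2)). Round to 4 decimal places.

x=20: ŷ = -14.5 + 20 = 5.5; r = 5.3 − 5.5 = -0.2
x=25: ŷ = -14.5 + 25 = 10.5; r = 11.8 − 10.5 = 1.3
x=30: ŷ = -14.5 + 30 = 15.5; r = 13.5 − 15.5 = -2
x=35: ŷ = -14.5 + 35 = 20.5; r = 21.4 − 20.5 = 0.9
SSE = 0.04 + 1.69 + 4 + 0.81 = 6.54
s = √(6.54/2) = √3.27 ≈ 1.8083

s = 1.8083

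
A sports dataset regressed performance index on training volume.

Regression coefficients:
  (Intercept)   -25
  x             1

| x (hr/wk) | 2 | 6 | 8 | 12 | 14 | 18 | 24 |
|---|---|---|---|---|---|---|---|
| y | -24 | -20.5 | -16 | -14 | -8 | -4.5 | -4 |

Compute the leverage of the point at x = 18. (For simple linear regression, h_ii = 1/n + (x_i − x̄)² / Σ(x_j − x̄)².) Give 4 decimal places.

x̄ = (2 + 6 + 8 + 12 + 14 + 18 + 24)/7 = 12
Σ(x − x̄)² = 100 + 36 + 16 + 0 + 4 + 36 + 144 = 336
h = 1/7 + (6)²/336 = 0.142857 + 0.107143 = 0.2500

h = 0.2500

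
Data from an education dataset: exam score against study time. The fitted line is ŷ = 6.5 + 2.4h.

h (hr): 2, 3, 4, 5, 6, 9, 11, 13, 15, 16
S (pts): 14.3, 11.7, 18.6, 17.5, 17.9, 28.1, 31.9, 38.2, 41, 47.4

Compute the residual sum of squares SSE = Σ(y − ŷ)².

SSE = 39

h=2: ŷ = 6.5 + 2.4·2 = 11.3; r = 14.3 − 11.3 = 3
h=3: ŷ = 6.5 + 2.4·3 = 13.7; r = 11.7 − 13.7 = -2
h=4: ŷ = 6.5 + 2.4·4 = 16.1; r = 18.6 − 16.1 = 2.5
h=5: ŷ = 6.5 + 2.4·5 = 18.5; r = 17.5 − 18.5 = -1
h=6: ŷ = 6.5 + 2.4·6 = 20.9; r = 17.9 − 20.9 = -3
h=9: ŷ = 6.5 + 2.4·9 = 28.1; r = 28.1 − 28.1 = 0
h=11: ŷ = 6.5 + 2.4·11 = 32.9; r = 31.9 − 32.9 = -1
h=13: ŷ = 6.5 + 2.4·13 = 37.7; r = 38.2 − 37.7 = 0.5
h=15: ŷ = 6.5 + 2.4·15 = 42.5; r = 41 − 42.5 = -1.5
h=16: ŷ = 6.5 + 2.4·16 = 44.9; r = 47.4 − 44.9 = 2.5
SSE = 9 + 4 + 6.25 + 1 + 9 + 0 + 1 + 0.25 + 2.25 + 6.25 = 39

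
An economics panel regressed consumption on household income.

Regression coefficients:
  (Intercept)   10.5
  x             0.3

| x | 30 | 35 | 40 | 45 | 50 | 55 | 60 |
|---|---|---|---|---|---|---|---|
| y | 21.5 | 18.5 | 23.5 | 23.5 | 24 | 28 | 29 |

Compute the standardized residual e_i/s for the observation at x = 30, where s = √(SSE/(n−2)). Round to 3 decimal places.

x=30: ŷ = 10.5 + 0.3·30 = 19.5; e = 21.5 − 19.5 = 2
x=35: ŷ = 10.5 + 0.3·35 = 21; e = 18.5 − 21 = -2.5
x=40: ŷ = 10.5 + 0.3·40 = 22.5; e = 23.5 − 22.5 = 1
x=45: ŷ = 10.5 + 0.3·45 = 24; e = 23.5 − 24 = -0.5
x=50: ŷ = 10.5 + 0.3·50 = 25.5; e = 24 − 25.5 = -1.5
x=55: ŷ = 10.5 + 0.3·55 = 27; e = 28 − 27 = 1
x=60: ŷ = 10.5 + 0.3·60 = 28.5; e = 29 − 28.5 = 0.5
SSE = 4 + 6.25 + 1 + 0.25 + 2.25 + 1 + 0.25 = 15
s = √(15/5) = 1.73205
e/s = 2 / 1.73205 = 1.155

1.155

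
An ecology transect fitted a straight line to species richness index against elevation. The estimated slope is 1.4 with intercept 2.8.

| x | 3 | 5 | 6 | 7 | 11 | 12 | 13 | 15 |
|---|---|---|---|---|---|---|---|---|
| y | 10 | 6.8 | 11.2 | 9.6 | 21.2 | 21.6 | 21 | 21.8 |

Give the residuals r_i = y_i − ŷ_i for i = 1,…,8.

x=3: ŷ = 2.8 + 1.4·3 = 7; r = 10 − 7 = 3
x=5: ŷ = 2.8 + 1.4·5 = 9.8; r = 6.8 − 9.8 = -3
x=6: ŷ = 2.8 + 1.4·6 = 11.2; r = 11.2 − 11.2 = 0
x=7: ŷ = 2.8 + 1.4·7 = 12.6; r = 9.6 − 12.6 = -3
x=11: ŷ = 2.8 + 1.4·11 = 18.2; r = 21.2 − 18.2 = 3
x=12: ŷ = 2.8 + 1.4·12 = 19.6; r = 21.6 − 19.6 = 2
x=13: ŷ = 2.8 + 1.4·13 = 21; r = 21 − 21 = 0
x=15: ŷ = 2.8 + 1.4·15 = 23.8; r = 21.8 − 23.8 = -2

3, -3, 0, -3, 3, 2, 0, -2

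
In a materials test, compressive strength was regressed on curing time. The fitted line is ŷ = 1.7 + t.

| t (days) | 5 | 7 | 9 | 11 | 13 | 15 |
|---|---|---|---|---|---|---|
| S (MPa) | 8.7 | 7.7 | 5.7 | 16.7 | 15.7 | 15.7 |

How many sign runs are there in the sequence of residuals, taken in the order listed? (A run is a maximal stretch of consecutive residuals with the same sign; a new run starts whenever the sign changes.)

4 runs

t=5: ŷ = 1.7 + 5 = 6.7; e = 8.7 − 6.7 = 2
t=7: ŷ = 1.7 + 7 = 8.7; e = 7.7 − 8.7 = -1
t=9: ŷ = 1.7 + 9 = 10.7; e = 5.7 − 10.7 = -5
t=11: ŷ = 1.7 + 11 = 12.7; e = 16.7 − 12.7 = 4
t=13: ŷ = 1.7 + 13 = 14.7; e = 15.7 − 14.7 = 1
t=15: ŷ = 1.7 + 15 = 16.7; e = 15.7 − 16.7 = -1
Signs: + − − + + −
Runs: +×1, −×2, +×2, −×1 → 4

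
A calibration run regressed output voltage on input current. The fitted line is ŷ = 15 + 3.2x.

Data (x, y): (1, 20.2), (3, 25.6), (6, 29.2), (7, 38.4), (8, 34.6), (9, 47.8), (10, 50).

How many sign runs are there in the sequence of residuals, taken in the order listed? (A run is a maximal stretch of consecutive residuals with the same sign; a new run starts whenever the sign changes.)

x=1: ŷ = 15 + 3.2·1 = 18.2; r = 20.2 − 18.2 = 2
x=3: ŷ = 15 + 3.2·3 = 24.6; r = 25.6 − 24.6 = 1
x=6: ŷ = 15 + 3.2·6 = 34.2; r = 29.2 − 34.2 = -5
x=7: ŷ = 15 + 3.2·7 = 37.4; r = 38.4 − 37.4 = 1
x=8: ŷ = 15 + 3.2·8 = 40.6; r = 34.6 − 40.6 = -6
x=9: ŷ = 15 + 3.2·9 = 43.8; r = 47.8 − 43.8 = 4
x=10: ŷ = 15 + 3.2·10 = 47; r = 50 − 47 = 3
Signs: + + − + − + +
Runs: +×2, −×1, +×1, −×1, +×2 → 5

5 runs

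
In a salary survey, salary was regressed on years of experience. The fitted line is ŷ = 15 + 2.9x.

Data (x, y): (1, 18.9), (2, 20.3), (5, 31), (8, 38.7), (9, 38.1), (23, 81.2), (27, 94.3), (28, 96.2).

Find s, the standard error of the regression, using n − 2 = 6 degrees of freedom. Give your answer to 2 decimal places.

s = 1.53

x=1: ŷ = 15 + 2.9·1 = 17.9; r = 18.9 − 17.9 = 1
x=2: ŷ = 15 + 2.9·2 = 20.8; r = 20.3 − 20.8 = -0.5
x=5: ŷ = 15 + 2.9·5 = 29.5; r = 31 − 29.5 = 1.5
x=8: ŷ = 15 + 2.9·8 = 38.2; r = 38.7 − 38.2 = 0.5
x=9: ŷ = 15 + 2.9·9 = 41.1; r = 38.1 − 41.1 = -3
x=23: ŷ = 15 + 2.9·23 = 81.7; r = 81.2 − 81.7 = -0.5
x=27: ŷ = 15 + 2.9·27 = 93.3; r = 94.3 − 93.3 = 1
x=28: ŷ = 15 + 2.9·28 = 96.2; r = 96.2 − 96.2 = 0
SSE = 1 + 0.25 + 2.25 + 0.25 + 9 + 0.25 + 1 + 0 = 14
s = √(14/6) = √2.33333 ≈ 1.53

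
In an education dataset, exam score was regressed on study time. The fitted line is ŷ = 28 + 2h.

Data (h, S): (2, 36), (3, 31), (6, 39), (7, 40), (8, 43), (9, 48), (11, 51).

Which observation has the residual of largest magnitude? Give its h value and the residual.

h = 2, e = 4

h=2: ŷ = 28 + 2·2 = 32; e = 36 − 32 = 4
h=3: ŷ = 28 + 2·3 = 34; e = 31 − 34 = -3
h=6: ŷ = 28 + 2·6 = 40; e = 39 − 40 = -1
h=7: ŷ = 28 + 2·7 = 42; e = 40 − 42 = -2
h=8: ŷ = 28 + 2·8 = 44; e = 43 − 44 = -1
h=9: ŷ = 28 + 2·9 = 46; e = 48 − 46 = 2
h=11: ŷ = 28 + 2·11 = 50; e = 51 − 50 = 1
Largest |e| is 4 at h = 2, residual 4.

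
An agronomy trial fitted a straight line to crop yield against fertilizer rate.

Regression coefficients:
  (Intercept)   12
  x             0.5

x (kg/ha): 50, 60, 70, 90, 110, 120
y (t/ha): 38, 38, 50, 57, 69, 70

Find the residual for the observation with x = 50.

ŷ = 12 + 0.5·50 = 37
r = 38 − 37 = 1

r = 1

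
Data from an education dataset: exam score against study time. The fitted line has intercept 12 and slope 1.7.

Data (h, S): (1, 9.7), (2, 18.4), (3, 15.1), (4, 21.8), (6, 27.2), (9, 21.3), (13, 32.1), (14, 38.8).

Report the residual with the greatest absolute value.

r = -6

h=1: Ŝ = 12 + 1.7·1 = 13.7; r = 9.7 − 13.7 = -4
h=2: Ŝ = 12 + 1.7·2 = 15.4; r = 18.4 − 15.4 = 3
h=3: Ŝ = 12 + 1.7·3 = 17.1; r = 15.1 − 17.1 = -2
h=4: Ŝ = 12 + 1.7·4 = 18.8; r = 21.8 − 18.8 = 3
h=6: Ŝ = 12 + 1.7·6 = 22.2; r = 27.2 − 22.2 = 5
h=9: Ŝ = 12 + 1.7·9 = 27.3; r = 21.3 − 27.3 = -6
h=13: Ŝ = 12 + 1.7·13 = 34.1; r = 32.1 − 34.1 = -2
h=14: Ŝ = 12 + 1.7·14 = 35.8; r = 38.8 − 35.8 = 3
Largest |r| is 6 at h = 9, residual -6.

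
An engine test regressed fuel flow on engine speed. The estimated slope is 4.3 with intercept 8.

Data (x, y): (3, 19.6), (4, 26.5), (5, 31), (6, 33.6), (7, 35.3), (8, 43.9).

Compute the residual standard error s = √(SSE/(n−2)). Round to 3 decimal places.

x=3: ŷ = 8 + 4.3·3 = 20.9; e = 19.6 − 20.9 = -1.3
x=4: ŷ = 8 + 4.3·4 = 25.2; e = 26.5 − 25.2 = 1.3
x=5: ŷ = 8 + 4.3·5 = 29.5; e = 31 − 29.5 = 1.5
x=6: ŷ = 8 + 4.3·6 = 33.8; e = 33.6 − 33.8 = -0.2
x=7: ŷ = 8 + 4.3·7 = 38.1; e = 35.3 − 38.1 = -2.8
x=8: ŷ = 8 + 4.3·8 = 42.4; e = 43.9 − 42.4 = 1.5
SSE = 1.69 + 1.69 + 2.25 + 0.04 + 7.84 + 2.25 = 15.76
s = √(15.76/4) = √3.94 ≈ 1.985

s = 1.985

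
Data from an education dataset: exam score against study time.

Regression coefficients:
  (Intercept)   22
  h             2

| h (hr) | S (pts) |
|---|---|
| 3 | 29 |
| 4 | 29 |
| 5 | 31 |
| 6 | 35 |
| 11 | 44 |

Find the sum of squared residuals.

h=3: ŷ = 22 + 2·3 = 28; r = 29 − 28 = 1
h=4: ŷ = 22 + 2·4 = 30; r = 29 − 30 = -1
h=5: ŷ = 22 + 2·5 = 32; r = 31 − 32 = -1
h=6: ŷ = 22 + 2·6 = 34; r = 35 − 34 = 1
h=11: ŷ = 22 + 2·11 = 44; r = 44 − 44 = 0
SSE = 1 + 1 + 1 + 1 + 0 = 4

SSE = 4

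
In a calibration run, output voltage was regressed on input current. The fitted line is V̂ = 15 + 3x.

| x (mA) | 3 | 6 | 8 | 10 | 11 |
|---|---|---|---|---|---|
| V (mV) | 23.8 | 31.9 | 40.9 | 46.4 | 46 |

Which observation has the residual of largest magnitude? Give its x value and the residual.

x = 11, r = -2

x=3: V̂ = 15 + 3·3 = 24; r = 23.8 − 24 = -0.2
x=6: V̂ = 15 + 3·6 = 33; r = 31.9 − 33 = -1.1
x=8: V̂ = 15 + 3·8 = 39; r = 40.9 − 39 = 1.9
x=10: V̂ = 15 + 3·10 = 45; r = 46.4 − 45 = 1.4
x=11: V̂ = 15 + 3·11 = 48; r = 46 − 48 = -2
Largest |r| is 2 at x = 11, residual -2.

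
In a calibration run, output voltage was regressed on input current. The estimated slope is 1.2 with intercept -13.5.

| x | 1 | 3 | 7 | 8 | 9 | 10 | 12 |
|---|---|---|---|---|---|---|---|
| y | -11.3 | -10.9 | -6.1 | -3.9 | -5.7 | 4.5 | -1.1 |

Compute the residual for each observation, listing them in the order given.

x=1: ŷ = -13.5 + 1.2·1 = -12.3; e = -11.3 − (-12.3) = 1
x=3: ŷ = -13.5 + 1.2·3 = -9.9; e = -10.9 − (-9.9) = -1
x=7: ŷ = -13.5 + 1.2·7 = -5.1; e = -6.1 − (-5.1) = -1
x=8: ŷ = -13.5 + 1.2·8 = -3.9; e = -3.9 − (-3.9) = 0
x=9: ŷ = -13.5 + 1.2·9 = -2.7; e = -5.7 − (-2.7) = -3
x=10: ŷ = -13.5 + 1.2·10 = -1.5; e = 4.5 − (-1.5) = 6
x=12: ŷ = -13.5 + 1.2·12 = 0.9; e = -1.1 − 0.9 = -2

1, -1, -1, 0, -3, 6, -2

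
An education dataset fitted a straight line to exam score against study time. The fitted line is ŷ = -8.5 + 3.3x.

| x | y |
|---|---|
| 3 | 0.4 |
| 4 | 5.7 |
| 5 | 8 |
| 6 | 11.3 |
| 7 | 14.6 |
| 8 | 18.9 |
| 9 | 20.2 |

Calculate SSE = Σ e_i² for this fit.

SSE = 4

x=3: ŷ = -8.5 + 3.3·3 = 1.4; e = 0.4 − 1.4 = -1
x=4: ŷ = -8.5 + 3.3·4 = 4.7; e = 5.7 − 4.7 = 1
x=5: ŷ = -8.5 + 3.3·5 = 8; e = 8 − 8 = 0
x=6: ŷ = -8.5 + 3.3·6 = 11.3; e = 11.3 − 11.3 = 0
x=7: ŷ = -8.5 + 3.3·7 = 14.6; e = 14.6 − 14.6 = 0
x=8: ŷ = -8.5 + 3.3·8 = 17.9; e = 18.9 − 17.9 = 1
x=9: ŷ = -8.5 + 3.3·9 = 21.2; e = 20.2 − 21.2 = -1
SSE = 1 + 1 + 0 + 0 + 0 + 1 + 1 = 4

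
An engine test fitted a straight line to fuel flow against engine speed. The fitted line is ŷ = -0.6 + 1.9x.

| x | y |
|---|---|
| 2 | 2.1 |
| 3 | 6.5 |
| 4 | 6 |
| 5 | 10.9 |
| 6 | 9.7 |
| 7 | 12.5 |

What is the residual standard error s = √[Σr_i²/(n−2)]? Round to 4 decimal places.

s = 1.5346

x=2: ŷ = -0.6 + 1.9·2 = 3.2; r = 2.1 − 3.2 = -1.1
x=3: ŷ = -0.6 + 1.9·3 = 5.1; r = 6.5 − 5.1 = 1.4
x=4: ŷ = -0.6 + 1.9·4 = 7; r = 6 − 7 = -1
x=5: ŷ = -0.6 + 1.9·5 = 8.9; r = 10.9 − 8.9 = 2
x=6: ŷ = -0.6 + 1.9·6 = 10.8; r = 9.7 − 10.8 = -1.1
x=7: ŷ = -0.6 + 1.9·7 = 12.7; r = 12.5 − 12.7 = -0.2
SSE = 1.21 + 1.96 + 1 + 4 + 1.21 + 0.04 = 9.42
s = √(9.42/4) = √2.355 ≈ 1.5346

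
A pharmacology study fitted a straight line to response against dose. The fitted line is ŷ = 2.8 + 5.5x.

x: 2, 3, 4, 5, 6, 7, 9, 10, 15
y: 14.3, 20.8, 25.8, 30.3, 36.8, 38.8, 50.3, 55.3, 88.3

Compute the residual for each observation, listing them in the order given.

x=2: ŷ = 2.8 + 5.5·2 = 13.8; r = 14.3 − 13.8 = 0.5
x=3: ŷ = 2.8 + 5.5·3 = 19.3; r = 20.8 − 19.3 = 1.5
x=4: ŷ = 2.8 + 5.5·4 = 24.8; r = 25.8 − 24.8 = 1
x=5: ŷ = 2.8 + 5.5·5 = 30.3; r = 30.3 − 30.3 = 0
x=6: ŷ = 2.8 + 5.5·6 = 35.8; r = 36.8 − 35.8 = 1
x=7: ŷ = 2.8 + 5.5·7 = 41.3; r = 38.8 − 41.3 = -2.5
x=9: ŷ = 2.8 + 5.5·9 = 52.3; r = 50.3 − 52.3 = -2
x=10: ŷ = 2.8 + 5.5·10 = 57.8; r = 55.3 − 57.8 = -2.5
x=15: ŷ = 2.8 + 5.5·15 = 85.3; r = 88.3 − 85.3 = 3

0.5, 1.5, 1, 0, 1, -2.5, -2, -2.5, 3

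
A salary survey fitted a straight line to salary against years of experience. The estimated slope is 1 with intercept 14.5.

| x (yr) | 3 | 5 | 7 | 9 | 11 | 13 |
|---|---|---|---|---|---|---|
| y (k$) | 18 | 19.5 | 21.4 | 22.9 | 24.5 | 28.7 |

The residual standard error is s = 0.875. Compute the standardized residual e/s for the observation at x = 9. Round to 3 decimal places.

-0.686

ŷ = 14.5 + 9 = 23.5
e = 22.9 − 23.5 = -0.6
e/s = -0.6 / 0.875 = -0.686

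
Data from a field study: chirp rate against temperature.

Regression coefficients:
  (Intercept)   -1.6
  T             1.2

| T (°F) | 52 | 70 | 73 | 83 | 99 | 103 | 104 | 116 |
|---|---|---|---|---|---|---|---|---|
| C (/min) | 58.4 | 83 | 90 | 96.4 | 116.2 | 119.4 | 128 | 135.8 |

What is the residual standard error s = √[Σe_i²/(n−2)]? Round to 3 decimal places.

s = 3.128

T=52: ŷ = -1.6 + 1.2·52 = 60.8; e = 58.4 − 60.8 = -2.4
T=70: ŷ = -1.6 + 1.2·70 = 82.4; e = 83 − 82.4 = 0.6
T=73: ŷ = -1.6 + 1.2·73 = 86; e = 90 − 86 = 4
T=83: ŷ = -1.6 + 1.2·83 = 98; e = 96.4 − 98 = -1.6
T=99: ŷ = -1.6 + 1.2·99 = 117.2; e = 116.2 − 117.2 = -1
T=103: ŷ = -1.6 + 1.2·103 = 122; e = 119.4 − 122 = -2.6
T=104: ŷ = -1.6 + 1.2·104 = 123.2; e = 128 − 123.2 = 4.8
T=116: ŷ = -1.6 + 1.2·116 = 137.6; e = 135.8 − 137.6 = -1.8
SSE = 5.76 + 0.36 + 16 + 2.56 + 1 + 6.76 + 23.04 + 3.24 = 58.72
s = √(58.72/6) = √9.78667 ≈ 3.128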